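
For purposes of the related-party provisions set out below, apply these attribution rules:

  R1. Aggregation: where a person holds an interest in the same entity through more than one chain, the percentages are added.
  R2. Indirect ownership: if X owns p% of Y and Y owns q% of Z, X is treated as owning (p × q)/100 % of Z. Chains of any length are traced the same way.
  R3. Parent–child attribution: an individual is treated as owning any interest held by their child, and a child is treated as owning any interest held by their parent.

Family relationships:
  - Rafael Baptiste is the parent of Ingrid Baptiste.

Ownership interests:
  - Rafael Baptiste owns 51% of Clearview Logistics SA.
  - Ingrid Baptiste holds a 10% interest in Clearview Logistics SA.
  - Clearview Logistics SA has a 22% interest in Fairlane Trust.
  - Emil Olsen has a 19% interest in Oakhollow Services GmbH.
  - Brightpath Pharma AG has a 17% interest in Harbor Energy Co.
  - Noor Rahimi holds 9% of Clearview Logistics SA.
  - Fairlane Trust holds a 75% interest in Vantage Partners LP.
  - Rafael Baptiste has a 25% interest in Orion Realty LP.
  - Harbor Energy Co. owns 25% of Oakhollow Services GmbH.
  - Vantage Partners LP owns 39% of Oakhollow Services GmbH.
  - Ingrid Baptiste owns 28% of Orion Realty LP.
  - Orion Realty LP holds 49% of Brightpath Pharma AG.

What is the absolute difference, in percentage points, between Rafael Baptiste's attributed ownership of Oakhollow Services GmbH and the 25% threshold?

19.970925

By parent–child attribution (R3), Rafael Baptiste is treated as also owning Ingrid Baptiste's interest in Orion Realty LP, giving 25% + 28% = 53%.
By parent–child attribution (R3), Rafael Baptiste is treated as also owning Ingrid Baptiste's interest in Clearview Logistics SA, giving 51% + 10% = 61%.
Chain via Orion Realty LP → Brightpath Pharma AG → Harbor Energy Co. (R2): 53% × 49% × 17% × 25% = 1.103725% of Oakhollow Services GmbH.
Chain via Clearview Logistics SA → Fairlane Trust → Vantage Partners LP (R2): 61% × 22% × 75% × 39% = 3.92535% of Oakhollow Services GmbH.
Aggregating (R1): 1.103725% + 3.92535% = 5.029075%.
5.029075% falls short of the 25% threshold by 19.970925 percentage points.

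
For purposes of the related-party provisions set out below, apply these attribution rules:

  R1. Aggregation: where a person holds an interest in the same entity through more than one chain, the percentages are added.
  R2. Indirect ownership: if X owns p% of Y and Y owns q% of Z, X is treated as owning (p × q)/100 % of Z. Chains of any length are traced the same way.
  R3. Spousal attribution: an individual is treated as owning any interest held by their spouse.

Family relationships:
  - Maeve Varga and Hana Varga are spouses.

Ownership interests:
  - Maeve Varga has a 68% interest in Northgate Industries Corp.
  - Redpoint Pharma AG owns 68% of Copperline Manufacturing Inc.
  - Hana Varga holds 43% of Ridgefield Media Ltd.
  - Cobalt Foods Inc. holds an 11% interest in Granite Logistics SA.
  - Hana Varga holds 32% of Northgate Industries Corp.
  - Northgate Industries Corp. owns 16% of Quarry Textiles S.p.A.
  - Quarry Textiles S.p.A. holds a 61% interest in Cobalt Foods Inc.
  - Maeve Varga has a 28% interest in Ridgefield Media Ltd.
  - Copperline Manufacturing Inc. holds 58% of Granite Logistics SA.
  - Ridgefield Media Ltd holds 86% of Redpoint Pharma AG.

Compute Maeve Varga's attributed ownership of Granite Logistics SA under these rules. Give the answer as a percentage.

25.155664%

By spousal attribution (R3), Maeve Varga is treated as also owning Hana Varga's interest in Northgate Industries Corp, giving 68% + 32% = 100%.
By spousal attribution (R3), Maeve Varga is treated as also owning Hana Varga's interest in Ridgefield Media Ltd, giving 28% + 43% = 71%.
Chain via Northgate Industries Corp. → Quarry Textiles S.p.A. → Cobalt Foods Inc. (R2): 100% × 16% × 61% × 11% = 1.0736% of Granite Logistics SA.
Chain via Ridgefield Media Ltd → Redpoint Pharma AG → Copperline Manufacturing Inc. (R2): 71% × 86% × 68% × 58% = 24.082064% of Granite Logistics SA.
Aggregating (R1): 1.0736% + 24.082064% = 25.155664%.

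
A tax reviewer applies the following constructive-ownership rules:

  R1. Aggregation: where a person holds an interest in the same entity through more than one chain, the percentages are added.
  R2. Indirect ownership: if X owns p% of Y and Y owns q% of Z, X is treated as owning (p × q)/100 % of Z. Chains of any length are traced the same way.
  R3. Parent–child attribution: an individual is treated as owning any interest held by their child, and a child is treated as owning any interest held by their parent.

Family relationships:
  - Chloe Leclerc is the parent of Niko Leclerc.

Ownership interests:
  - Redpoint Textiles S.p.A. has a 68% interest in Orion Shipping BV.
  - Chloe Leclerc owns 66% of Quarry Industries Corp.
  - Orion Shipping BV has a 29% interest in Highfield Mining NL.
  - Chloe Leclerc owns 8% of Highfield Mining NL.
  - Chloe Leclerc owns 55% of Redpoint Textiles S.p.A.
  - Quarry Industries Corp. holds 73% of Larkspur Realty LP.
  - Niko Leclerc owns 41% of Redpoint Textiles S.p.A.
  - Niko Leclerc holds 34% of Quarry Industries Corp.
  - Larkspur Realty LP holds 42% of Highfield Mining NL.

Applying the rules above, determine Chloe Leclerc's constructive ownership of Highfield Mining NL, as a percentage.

57.5912%

By parent–child attribution (R3), Chloe Leclerc is treated as also owning Niko Leclerc's interest in Quarry Industries Corp, giving 66% + 34% = 100%.
By parent–child attribution (R3), Chloe Leclerc is treated as also owning Niko Leclerc's interest in Redpoint Textiles S.p.A, giving 55% + 41% = 96%.
Chain via Quarry Industries Corp. → Larkspur Realty LP (R2): 100% × 73% × 42% = 30.66% of Highfield Mining NL.
Chain via Redpoint Textiles S.p.A. → Orion Shipping BV (R2): 96% × 68% × 29% = 18.9312% of Highfield Mining NL.
Direct interest in Highfield Mining NL: 8%.
Aggregating (R1): 30.66% + 18.9312% + 8% = 57.5912%.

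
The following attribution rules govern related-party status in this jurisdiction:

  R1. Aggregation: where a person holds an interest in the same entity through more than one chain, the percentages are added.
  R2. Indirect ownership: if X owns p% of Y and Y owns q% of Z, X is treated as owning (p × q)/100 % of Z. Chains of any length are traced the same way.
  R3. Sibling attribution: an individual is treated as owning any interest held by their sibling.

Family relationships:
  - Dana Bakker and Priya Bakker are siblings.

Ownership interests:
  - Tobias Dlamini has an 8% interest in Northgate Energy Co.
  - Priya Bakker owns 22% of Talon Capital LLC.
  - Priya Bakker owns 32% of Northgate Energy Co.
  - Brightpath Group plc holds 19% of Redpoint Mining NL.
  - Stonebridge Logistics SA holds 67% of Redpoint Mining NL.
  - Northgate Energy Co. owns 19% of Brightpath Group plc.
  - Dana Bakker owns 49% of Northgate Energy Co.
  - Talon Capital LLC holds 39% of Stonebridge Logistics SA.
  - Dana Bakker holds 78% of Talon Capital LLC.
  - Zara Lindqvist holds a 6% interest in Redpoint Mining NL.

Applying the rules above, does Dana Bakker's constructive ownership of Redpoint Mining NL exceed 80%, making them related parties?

By sibling attribution (R3), Dana Bakker is treated as also owning Priya Bakker's interest in Northgate Energy Co, giving 49% + 32% = 81%.
By sibling attribution (R3), Dana Bakker is treated as also owning Priya Bakker's interest in Talon Capital LLC, giving 78% + 22% = 100%.
Chain via Northgate Energy Co. → Brightpath Group plc (R2): 81% × 19% × 19% = 2.9241% of Redpoint Mining NL.
Chain via Talon Capital LLC → Stonebridge Logistics SA (R2): 100% × 39% × 67% = 26.13% of Redpoint Mining NL.
Aggregating (R1): 2.9241% + 26.13% = 29.0541%.
29.0541% does not exceed the 80% threshold, so Dana is not a related party to Redpoint Mining NL.

No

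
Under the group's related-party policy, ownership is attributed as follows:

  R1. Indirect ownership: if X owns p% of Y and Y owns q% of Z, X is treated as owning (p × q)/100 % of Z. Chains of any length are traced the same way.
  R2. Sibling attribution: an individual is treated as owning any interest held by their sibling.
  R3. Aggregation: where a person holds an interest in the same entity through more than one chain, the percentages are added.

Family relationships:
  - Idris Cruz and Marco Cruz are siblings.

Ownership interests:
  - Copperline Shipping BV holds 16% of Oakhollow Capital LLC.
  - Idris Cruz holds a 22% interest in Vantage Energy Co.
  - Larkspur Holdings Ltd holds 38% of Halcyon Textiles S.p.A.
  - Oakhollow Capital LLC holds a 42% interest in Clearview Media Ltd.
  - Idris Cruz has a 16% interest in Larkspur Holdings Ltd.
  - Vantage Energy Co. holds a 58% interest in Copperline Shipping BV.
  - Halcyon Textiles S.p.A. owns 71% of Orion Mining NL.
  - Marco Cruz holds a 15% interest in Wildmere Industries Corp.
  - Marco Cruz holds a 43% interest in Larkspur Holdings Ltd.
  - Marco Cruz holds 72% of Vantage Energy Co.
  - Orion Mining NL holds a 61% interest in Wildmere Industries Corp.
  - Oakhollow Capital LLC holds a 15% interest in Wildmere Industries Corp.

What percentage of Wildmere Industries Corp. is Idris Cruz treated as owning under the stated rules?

By sibling attribution (R2), Idris Cruz is treated as also owning Marco Cruz's interest in Larkspur Holdings Ltd, giving 16% + 43% = 59%.
By sibling attribution (R2), Idris Cruz is treated as also owning Marco Cruz's interest in Vantage Energy Co, giving 22% + 72% = 94%.
By sibling attribution (R2), Idris Cruz is treated as owning Marco Cruz's 15% interest in Wildmere Industries Corp.
Chain via Larkspur Holdings Ltd → Halcyon Textiles S.p.A. → Orion Mining NL (R1): 59% × 38% × 71% × 61% = 9.710102% of Wildmere Industries Corp.
Chain via Vantage Energy Co. → Copperline Shipping BV → Oakhollow Capital LLC (R1): 94% × 58% × 16% × 15% = 1.30848% of Wildmere Industries Corp.
Direct interest in Wildmere Industries Corp: 15%.
Aggregating (R3): 9.710102% + 1.30848% + 15% = 26.018582%.

26.018582%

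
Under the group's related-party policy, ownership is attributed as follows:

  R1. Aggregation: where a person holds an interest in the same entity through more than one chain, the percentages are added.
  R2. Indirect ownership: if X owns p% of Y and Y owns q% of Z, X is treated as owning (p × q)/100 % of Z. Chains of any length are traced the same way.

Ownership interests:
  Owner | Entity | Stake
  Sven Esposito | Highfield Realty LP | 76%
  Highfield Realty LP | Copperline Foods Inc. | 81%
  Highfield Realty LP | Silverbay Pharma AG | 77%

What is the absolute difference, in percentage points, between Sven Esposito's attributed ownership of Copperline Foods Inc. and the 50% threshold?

Chain via Highfield Realty LP (R2): 76% × 81% = 61.56% of Copperline Foods Inc.
61.56% exceeds the 50% threshold by 11.56 percentage points.

11.56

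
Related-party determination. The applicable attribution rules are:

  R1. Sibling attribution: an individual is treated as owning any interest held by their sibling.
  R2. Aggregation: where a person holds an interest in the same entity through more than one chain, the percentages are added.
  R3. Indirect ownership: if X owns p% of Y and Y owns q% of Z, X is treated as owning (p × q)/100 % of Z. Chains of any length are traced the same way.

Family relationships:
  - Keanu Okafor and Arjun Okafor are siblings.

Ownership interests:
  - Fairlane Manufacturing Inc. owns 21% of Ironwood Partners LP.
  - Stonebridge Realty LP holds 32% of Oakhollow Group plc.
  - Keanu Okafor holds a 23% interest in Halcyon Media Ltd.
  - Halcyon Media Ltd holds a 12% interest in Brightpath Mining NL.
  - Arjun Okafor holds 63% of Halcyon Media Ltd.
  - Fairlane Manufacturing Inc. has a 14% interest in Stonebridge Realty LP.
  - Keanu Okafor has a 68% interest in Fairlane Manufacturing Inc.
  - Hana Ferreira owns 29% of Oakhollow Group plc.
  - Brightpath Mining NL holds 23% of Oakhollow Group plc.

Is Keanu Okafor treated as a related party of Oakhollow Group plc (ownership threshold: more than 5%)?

Yes

By sibling attribution (R1), Keanu Okafor is treated as also owning Arjun Okafor's interest in Halcyon Media Ltd, giving 23% + 63% = 86%.
Chain via Fairlane Manufacturing Inc. → Stonebridge Realty LP (R3): 68% × 14% × 32% = 3.0464% of Oakhollow Group plc.
Chain via Halcyon Media Ltd → Brightpath Mining NL (R3): 86% × 12% × 23% = 2.3736% of Oakhollow Group plc.
Aggregating (R2): 3.0464% + 2.3736% = 5.42%.
5.42% exceeds the 5% threshold, so Keanu is a related party to Oakhollow Group plc.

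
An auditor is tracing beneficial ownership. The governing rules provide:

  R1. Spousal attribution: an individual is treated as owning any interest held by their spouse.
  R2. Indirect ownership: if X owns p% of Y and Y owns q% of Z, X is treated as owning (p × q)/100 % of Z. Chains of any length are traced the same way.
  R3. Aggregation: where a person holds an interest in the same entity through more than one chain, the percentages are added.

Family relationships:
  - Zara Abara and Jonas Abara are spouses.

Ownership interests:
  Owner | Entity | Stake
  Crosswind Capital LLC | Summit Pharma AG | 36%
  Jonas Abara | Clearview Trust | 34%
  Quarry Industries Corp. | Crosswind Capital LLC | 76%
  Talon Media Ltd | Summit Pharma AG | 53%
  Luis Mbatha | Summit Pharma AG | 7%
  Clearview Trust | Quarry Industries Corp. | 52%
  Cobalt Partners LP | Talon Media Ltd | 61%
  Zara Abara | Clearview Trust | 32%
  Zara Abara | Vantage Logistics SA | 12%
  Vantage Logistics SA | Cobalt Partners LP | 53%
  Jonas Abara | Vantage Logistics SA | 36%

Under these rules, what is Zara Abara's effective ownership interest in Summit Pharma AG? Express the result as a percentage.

By spousal attribution (R1), Zara Abara is treated as also owning Jonas Abara's interest in Clearview Trust, giving 32% + 34% = 66%.
By spousal attribution (R1), Zara Abara is treated as also owning Jonas Abara's interest in Vantage Logistics SA, giving 12% + 36% = 48%.
Chain via Clearview Trust → Quarry Industries Corp. → Crosswind Capital LLC (R2): 66% × 52% × 76% × 36% = 9.389952% of Summit Pharma AG.
Chain via Vantage Logistics SA → Cobalt Partners LP → Talon Media Ltd (R2): 48% × 53% × 61% × 53% = 8.224752% of Summit Pharma AG.
Aggregating (R3): 9.389952% + 8.224752% = 17.614704%.

17.614704%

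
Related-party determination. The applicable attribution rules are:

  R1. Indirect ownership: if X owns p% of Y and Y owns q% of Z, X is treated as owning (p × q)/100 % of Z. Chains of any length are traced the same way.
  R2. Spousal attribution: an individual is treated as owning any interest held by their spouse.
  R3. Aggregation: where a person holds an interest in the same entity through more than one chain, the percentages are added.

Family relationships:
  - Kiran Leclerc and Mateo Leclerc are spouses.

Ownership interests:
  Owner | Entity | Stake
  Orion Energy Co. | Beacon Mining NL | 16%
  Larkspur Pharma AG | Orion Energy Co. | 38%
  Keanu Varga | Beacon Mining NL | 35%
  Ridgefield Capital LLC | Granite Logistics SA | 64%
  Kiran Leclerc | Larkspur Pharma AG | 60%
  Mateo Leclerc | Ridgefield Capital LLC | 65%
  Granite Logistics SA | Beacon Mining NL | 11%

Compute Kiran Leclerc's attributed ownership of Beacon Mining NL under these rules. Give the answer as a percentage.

By spousal attribution (R2), Kiran Leclerc is treated as owning Mateo Leclerc's 65% interest in Ridgefield Capital LLC.
Chain via Larkspur Pharma AG → Orion Energy Co. (R1): 60% × 38% × 16% = 3.648% of Beacon Mining NL.
Chain via Ridgefield Capital LLC → Granite Logistics SA (R1): 65% × 64% × 11% = 4.576% of Beacon Mining NL.
Aggregating (R3): 3.648% + 4.576% = 8.224%.

8.224%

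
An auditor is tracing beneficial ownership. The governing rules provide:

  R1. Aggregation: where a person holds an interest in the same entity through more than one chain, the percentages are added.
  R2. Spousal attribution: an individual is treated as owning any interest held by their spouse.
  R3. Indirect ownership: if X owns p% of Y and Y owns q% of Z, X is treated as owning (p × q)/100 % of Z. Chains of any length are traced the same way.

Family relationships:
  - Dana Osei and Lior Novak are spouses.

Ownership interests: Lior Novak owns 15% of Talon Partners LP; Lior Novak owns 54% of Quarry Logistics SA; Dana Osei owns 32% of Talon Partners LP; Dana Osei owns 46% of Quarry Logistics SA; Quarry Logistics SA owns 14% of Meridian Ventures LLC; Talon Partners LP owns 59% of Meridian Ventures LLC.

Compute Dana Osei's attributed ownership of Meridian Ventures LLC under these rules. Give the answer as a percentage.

41.73%

By spousal attribution (R2), Dana Osei is treated as also owning Lior Novak's interest in Quarry Logistics SA, giving 46% + 54% = 100%.
By spousal attribution (R2), Dana Osei is treated as also owning Lior Novak's interest in Talon Partners LP, giving 32% + 15% = 47%.
Chain via Quarry Logistics SA (R3): 100% × 14% = 14% of Meridian Ventures LLC.
Chain via Talon Partners LP (R3): 47% × 59% = 27.73% of Meridian Ventures LLC.
Aggregating (R1): 14% + 27.73% = 41.73%.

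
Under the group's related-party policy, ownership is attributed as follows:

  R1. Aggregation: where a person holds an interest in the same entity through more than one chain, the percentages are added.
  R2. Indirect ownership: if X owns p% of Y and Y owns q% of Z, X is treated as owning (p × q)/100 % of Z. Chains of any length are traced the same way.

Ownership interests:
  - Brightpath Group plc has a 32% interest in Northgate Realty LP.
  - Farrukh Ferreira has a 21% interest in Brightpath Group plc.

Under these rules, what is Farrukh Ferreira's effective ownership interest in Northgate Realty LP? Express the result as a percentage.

6.72%

Chain via Brightpath Group plc (R2): 21% × 32% = 6.72% of Northgate Realty LP.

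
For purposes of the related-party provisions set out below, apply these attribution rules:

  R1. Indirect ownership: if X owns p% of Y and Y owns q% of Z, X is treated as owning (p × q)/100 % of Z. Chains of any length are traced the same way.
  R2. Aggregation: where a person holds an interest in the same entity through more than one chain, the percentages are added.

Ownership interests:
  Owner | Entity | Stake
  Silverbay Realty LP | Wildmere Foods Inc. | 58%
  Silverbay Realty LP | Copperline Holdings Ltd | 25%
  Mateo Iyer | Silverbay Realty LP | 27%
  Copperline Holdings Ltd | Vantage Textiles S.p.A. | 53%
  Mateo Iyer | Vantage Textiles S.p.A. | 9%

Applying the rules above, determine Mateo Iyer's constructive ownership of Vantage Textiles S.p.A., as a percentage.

Chain via Silverbay Realty LP → Copperline Holdings Ltd (R1): 27% × 25% × 53% = 3.5775% of Vantage Textiles S.p.A.
Direct interest in Vantage Textiles S.p.A: 9%.
Aggregating (R2): 3.5775% + 9% = 12.5775%.

12.5775%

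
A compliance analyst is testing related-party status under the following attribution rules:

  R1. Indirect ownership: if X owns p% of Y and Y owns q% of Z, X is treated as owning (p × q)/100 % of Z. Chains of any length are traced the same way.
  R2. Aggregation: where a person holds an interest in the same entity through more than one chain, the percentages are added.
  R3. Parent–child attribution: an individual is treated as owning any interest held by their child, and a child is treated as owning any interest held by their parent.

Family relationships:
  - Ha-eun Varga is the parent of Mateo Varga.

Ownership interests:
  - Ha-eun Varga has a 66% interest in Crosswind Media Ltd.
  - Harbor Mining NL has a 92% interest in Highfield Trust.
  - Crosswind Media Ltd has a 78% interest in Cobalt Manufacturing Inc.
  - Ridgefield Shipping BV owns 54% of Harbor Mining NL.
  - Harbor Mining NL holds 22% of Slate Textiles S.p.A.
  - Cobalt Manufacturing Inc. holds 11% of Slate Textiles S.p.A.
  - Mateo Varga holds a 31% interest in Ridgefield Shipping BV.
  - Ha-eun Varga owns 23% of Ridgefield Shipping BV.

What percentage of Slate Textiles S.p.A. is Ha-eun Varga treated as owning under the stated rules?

12.078%

By parent–child attribution (R3), Ha-eun Varga is treated as also owning Mateo Varga's interest in Ridgefield Shipping BV, giving 23% + 31% = 54%.
Chain via Ridgefield Shipping BV → Harbor Mining NL (R1): 54% × 54% × 22% = 6.4152% of Slate Textiles S.p.A.
Chain via Crosswind Media Ltd → Cobalt Manufacturing Inc. (R1): 66% × 78% × 11% = 5.6628% of Slate Textiles S.p.A.
Aggregating (R2): 6.4152% + 5.6628% = 12.078%.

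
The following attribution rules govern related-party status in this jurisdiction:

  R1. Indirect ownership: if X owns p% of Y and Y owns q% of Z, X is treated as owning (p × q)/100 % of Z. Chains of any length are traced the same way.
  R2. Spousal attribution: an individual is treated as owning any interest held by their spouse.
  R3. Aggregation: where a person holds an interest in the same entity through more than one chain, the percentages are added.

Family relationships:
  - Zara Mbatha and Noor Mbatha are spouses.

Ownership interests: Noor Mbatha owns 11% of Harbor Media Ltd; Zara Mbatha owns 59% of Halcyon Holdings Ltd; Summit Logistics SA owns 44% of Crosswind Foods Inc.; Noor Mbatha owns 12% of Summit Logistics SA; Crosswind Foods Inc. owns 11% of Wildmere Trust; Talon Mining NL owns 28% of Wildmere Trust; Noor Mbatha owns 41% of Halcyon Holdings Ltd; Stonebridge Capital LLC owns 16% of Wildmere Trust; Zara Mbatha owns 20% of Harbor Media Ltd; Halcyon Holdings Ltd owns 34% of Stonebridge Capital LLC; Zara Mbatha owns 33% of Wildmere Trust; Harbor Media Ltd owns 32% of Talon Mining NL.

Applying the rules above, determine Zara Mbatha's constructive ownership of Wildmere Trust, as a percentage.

41.7984%

By spousal attribution (R2), Zara Mbatha is treated as also owning Noor Mbatha's interest in Halcyon Holdings Ltd, giving 59% + 41% = 100%.
By spousal attribution (R2), Zara Mbatha is treated as also owning Noor Mbatha's interest in Harbor Media Ltd, giving 20% + 11% = 31%.
By spousal attribution (R2), Zara Mbatha is treated as owning Noor Mbatha's 12% interest in Summit Logistics SA.
Chain via Halcyon Holdings Ltd → Stonebridge Capital LLC (R1): 100% × 34% × 16% = 5.44% of Wildmere Trust.
Chain via Harbor Media Ltd → Talon Mining NL (R1): 31% × 32% × 28% = 2.7776% of Wildmere Trust.
Direct interest in Wildmere Trust: 33%.
Chain via Summit Logistics SA → Crosswind Foods Inc. (R1): 12% × 44% × 11% = 0.5808% of Wildmere Trust.
Aggregating (R3): 5.44% + 2.7776% + 33% + 0.5808% = 41.7984%.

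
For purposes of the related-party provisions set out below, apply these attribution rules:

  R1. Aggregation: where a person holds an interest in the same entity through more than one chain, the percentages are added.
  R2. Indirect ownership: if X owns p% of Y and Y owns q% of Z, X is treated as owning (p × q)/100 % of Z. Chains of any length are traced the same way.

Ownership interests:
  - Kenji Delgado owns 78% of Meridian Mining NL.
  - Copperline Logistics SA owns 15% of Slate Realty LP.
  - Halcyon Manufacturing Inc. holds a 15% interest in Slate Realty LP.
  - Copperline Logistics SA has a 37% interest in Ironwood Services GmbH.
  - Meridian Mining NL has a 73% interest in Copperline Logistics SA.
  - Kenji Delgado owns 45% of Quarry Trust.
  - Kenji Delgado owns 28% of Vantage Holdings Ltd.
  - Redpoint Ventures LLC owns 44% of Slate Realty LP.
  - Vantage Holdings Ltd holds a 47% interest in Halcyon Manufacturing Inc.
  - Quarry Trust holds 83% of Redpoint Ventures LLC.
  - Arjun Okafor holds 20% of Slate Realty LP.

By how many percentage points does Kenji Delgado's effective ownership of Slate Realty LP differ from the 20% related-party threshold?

6.949

Chain via Vantage Holdings Ltd → Halcyon Manufacturing Inc. (R2): 28% × 47% × 15% = 1.974% of Slate Realty LP.
Chain via Quarry Trust → Redpoint Ventures LLC (R2): 45% × 83% × 44% = 16.434% of Slate Realty LP.
Chain via Meridian Mining NL → Copperline Logistics SA (R2): 78% × 73% × 15% = 8.541% of Slate Realty LP.
Aggregating (R1): 1.974% + 16.434% + 8.541% = 26.949%.
26.949% exceeds the 20% threshold by 6.949 percentage points.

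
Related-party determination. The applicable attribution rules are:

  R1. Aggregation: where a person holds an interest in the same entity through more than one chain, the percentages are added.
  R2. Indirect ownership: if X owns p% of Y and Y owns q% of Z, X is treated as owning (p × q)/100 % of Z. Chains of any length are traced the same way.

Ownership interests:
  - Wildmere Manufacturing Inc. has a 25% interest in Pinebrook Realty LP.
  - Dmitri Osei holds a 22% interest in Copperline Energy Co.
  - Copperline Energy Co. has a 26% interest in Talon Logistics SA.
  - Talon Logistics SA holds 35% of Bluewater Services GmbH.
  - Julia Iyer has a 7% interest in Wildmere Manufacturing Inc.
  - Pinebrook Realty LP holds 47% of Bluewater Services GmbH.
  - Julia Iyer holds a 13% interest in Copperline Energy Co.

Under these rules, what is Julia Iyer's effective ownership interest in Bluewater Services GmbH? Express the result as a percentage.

2.0055%

Chain via Copperline Energy Co. → Talon Logistics SA (R2): 13% × 26% × 35% = 1.183% of Bluewater Services GmbH.
Chain via Wildmere Manufacturing Inc. → Pinebrook Realty LP (R2): 7% × 25% × 47% = 0.8225% of Bluewater Services GmbH.
Aggregating (R1): 1.183% + 0.8225% = 2.0055%.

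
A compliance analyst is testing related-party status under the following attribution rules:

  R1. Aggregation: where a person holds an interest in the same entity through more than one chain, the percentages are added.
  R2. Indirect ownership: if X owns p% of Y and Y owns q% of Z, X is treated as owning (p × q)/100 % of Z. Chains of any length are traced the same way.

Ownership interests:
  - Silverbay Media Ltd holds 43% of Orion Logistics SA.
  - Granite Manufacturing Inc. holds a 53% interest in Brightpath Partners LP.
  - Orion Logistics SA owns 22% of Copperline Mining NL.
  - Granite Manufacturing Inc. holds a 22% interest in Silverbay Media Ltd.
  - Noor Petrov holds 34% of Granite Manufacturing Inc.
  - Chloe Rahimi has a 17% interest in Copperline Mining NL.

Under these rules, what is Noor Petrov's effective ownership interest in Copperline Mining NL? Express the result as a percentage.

Chain via Granite Manufacturing Inc. → Silverbay Media Ltd → Orion Logistics SA (R2): 34% × 22% × 43% × 22% = 0.707608% of Copperline Mining NL.

0.707608%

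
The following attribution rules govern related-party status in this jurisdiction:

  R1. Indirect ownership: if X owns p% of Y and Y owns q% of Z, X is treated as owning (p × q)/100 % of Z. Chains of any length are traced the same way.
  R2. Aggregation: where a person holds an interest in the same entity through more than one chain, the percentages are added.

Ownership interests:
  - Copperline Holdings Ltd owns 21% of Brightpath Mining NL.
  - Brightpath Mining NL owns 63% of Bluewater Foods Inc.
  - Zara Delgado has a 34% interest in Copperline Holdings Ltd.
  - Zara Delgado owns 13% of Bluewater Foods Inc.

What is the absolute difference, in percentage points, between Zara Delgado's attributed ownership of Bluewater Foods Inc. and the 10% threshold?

7.4982

Chain via Copperline Holdings Ltd → Brightpath Mining NL (R1): 34% × 21% × 63% = 4.4982% of Bluewater Foods Inc.
Direct interest in Bluewater Foods Inc: 13%.
Aggregating (R2): 4.4982% + 13% = 17.4982%.
17.4982% exceeds the 10% threshold by 7.4982 percentage points.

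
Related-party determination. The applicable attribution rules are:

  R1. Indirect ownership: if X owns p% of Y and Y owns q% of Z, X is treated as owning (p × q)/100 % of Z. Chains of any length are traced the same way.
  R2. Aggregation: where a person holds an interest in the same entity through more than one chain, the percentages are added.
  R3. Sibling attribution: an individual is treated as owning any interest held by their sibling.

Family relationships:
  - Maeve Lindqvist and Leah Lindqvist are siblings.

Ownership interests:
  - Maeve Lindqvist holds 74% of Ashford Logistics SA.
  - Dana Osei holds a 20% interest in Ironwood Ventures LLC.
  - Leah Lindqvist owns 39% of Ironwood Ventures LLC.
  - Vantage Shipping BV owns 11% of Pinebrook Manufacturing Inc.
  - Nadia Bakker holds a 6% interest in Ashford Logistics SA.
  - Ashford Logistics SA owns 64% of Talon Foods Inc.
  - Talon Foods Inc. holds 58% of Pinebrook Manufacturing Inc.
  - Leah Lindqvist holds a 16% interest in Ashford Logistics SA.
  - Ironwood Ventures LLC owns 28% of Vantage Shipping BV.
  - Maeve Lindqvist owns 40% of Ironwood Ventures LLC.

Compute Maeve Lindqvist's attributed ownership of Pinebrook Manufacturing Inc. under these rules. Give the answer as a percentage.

35.8412%

By sibling attribution (R3), Maeve Lindqvist is treated as also owning Leah Lindqvist's interest in Ashford Logistics SA, giving 74% + 16% = 90%.
By sibling attribution (R3), Maeve Lindqvist is treated as also owning Leah Lindqvist's interest in Ironwood Ventures LLC, giving 40% + 39% = 79%.
Chain via Ashford Logistics SA → Talon Foods Inc. (R1): 90% × 64% × 58% = 33.408% of Pinebrook Manufacturing Inc.
Chain via Ironwood Ventures LLC → Vantage Shipping BV (R1): 79% × 28% × 11% = 2.4332% of Pinebrook Manufacturing Inc.
Aggregating (R2): 33.408% + 2.4332% = 35.8412%.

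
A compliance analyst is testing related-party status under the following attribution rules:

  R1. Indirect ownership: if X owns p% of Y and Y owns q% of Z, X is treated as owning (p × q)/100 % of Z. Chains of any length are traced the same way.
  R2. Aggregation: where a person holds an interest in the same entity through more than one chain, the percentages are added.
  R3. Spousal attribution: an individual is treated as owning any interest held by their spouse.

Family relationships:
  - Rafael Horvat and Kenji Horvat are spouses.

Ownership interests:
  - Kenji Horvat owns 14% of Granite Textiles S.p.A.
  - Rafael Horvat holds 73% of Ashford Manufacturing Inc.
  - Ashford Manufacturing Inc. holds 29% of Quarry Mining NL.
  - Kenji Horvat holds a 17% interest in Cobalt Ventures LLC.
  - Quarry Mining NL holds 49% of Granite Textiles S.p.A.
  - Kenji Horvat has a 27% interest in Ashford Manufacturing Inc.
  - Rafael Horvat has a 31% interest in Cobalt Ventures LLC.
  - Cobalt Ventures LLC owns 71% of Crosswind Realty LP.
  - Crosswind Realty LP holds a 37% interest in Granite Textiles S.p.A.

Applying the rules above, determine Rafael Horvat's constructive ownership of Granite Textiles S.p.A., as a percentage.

40.8196%

By spousal attribution (R3), Rafael Horvat is treated as also owning Kenji Horvat's interest in Cobalt Ventures LLC, giving 31% + 17% = 48%.
By spousal attribution (R3), Rafael Horvat is treated as also owning Kenji Horvat's interest in Ashford Manufacturing Inc, giving 73% + 27% = 100%.
By spousal attribution (R3), Rafael Horvat is treated as owning Kenji Horvat's 14% interest in Granite Textiles S.p.A.
Chain via Cobalt Ventures LLC → Crosswind Realty LP (R1): 48% × 71% × 37% = 12.6096% of Granite Textiles S.p.A.
Chain via Ashford Manufacturing Inc. → Quarry Mining NL (R1): 100% × 29% × 49% = 14.21% of Granite Textiles S.p.A.
Direct interest in Granite Textiles S.p.A: 14%.
Aggregating (R2): 12.6096% + 14.21% + 14% = 40.8196%.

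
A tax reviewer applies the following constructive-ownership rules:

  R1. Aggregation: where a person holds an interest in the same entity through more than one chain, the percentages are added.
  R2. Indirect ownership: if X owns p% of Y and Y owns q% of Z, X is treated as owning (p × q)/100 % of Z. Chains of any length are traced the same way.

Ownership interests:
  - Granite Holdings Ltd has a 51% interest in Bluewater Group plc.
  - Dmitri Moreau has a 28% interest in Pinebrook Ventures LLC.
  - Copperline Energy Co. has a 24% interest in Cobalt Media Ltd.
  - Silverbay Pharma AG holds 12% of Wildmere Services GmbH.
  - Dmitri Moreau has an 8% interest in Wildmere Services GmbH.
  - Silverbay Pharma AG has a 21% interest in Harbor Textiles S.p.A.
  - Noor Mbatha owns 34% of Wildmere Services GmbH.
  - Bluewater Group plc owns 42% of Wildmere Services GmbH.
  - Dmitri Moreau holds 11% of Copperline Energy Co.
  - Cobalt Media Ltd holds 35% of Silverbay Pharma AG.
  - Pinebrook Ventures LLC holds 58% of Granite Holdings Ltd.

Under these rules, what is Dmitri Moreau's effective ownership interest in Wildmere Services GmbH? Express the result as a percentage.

11.589488%

Chain via Pinebrook Ventures LLC → Granite Holdings Ltd → Bluewater Group plc (R2): 28% × 58% × 51% × 42% = 3.478608% of Wildmere Services GmbH.
Chain via Copperline Energy Co. → Cobalt Media Ltd → Silverbay Pharma AG (R2): 11% × 24% × 35% × 12% = 0.11088% of Wildmere Services GmbH.
Direct interest in Wildmere Services GmbH: 8%.
Aggregating (R1): 3.478608% + 0.11088% + 8% = 11.589488%.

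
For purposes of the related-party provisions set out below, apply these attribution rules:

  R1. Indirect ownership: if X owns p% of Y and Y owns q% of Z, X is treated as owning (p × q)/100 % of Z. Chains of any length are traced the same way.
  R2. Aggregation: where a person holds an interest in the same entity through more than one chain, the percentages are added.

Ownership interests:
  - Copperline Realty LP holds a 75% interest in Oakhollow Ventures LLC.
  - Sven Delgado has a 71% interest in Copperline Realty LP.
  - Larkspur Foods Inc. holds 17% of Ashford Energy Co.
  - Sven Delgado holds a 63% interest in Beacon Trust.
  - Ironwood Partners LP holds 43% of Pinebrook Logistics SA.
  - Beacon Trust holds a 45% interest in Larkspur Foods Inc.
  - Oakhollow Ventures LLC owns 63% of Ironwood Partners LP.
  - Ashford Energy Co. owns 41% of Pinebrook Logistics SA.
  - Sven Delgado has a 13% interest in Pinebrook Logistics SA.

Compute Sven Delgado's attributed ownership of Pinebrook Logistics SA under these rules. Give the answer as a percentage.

Chain via Beacon Trust → Larkspur Foods Inc. → Ashford Energy Co. (R1): 63% × 45% × 17% × 41% = 1.975995% of Pinebrook Logistics SA.
Chain via Copperline Realty LP → Oakhollow Ventures LLC → Ironwood Partners LP (R1): 71% × 75% × 63% × 43% = 14.425425% of Pinebrook Logistics SA.
Direct interest in Pinebrook Logistics SA: 13%.
Aggregating (R2): 1.975995% + 14.425425% + 13% = 29.40142%.

29.40142%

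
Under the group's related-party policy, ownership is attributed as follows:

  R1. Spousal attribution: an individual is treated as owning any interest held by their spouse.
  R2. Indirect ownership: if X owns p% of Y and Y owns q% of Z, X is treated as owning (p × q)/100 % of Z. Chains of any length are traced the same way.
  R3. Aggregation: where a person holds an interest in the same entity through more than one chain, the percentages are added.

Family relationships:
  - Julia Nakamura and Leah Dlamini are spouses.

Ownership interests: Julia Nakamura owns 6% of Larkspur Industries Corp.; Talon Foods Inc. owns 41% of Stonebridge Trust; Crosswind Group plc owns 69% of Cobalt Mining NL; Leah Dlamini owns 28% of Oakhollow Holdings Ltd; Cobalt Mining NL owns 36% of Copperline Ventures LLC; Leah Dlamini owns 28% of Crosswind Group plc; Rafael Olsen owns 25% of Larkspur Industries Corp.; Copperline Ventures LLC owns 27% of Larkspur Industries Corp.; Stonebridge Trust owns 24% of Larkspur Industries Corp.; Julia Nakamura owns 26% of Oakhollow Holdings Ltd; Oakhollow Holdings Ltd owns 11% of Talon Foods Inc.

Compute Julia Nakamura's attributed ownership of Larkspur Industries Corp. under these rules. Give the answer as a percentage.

By spousal attribution (R1), Julia Nakamura is treated as also owning Leah Dlamini's interest in Oakhollow Holdings Ltd, giving 26% + 28% = 54%.
By spousal attribution (R1), Julia Nakamura is treated as owning Leah Dlamini's 28% interest in Crosswind Group plc.
Chain via Oakhollow Holdings Ltd → Talon Foods Inc. → Stonebridge Trust (R2): 54% × 11% × 41% × 24% = 0.584496% of Larkspur Industries Corp.
Direct interest in Larkspur Industries Corp: 6%.
Chain via Crosswind Group plc → Cobalt Mining NL → Copperline Ventures LLC (R2): 28% × 69% × 36% × 27% = 1.877904% of Larkspur Industries Corp.
Aggregating (R3): 0.584496% + 6% + 1.877904% = 8.4624%.

8.4624%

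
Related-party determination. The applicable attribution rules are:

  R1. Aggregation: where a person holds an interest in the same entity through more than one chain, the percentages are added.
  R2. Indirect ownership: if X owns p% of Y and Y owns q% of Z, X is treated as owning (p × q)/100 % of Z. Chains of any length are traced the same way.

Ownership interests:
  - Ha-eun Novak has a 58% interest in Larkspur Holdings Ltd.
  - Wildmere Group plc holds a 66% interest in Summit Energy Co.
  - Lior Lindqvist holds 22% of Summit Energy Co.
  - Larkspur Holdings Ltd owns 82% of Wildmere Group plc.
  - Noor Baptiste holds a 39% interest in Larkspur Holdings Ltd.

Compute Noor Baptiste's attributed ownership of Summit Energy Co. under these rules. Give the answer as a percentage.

21.1068%

Chain via Larkspur Holdings Ltd → Wildmere Group plc (R2): 39% × 82% × 66% = 21.1068% of Summit Energy Co.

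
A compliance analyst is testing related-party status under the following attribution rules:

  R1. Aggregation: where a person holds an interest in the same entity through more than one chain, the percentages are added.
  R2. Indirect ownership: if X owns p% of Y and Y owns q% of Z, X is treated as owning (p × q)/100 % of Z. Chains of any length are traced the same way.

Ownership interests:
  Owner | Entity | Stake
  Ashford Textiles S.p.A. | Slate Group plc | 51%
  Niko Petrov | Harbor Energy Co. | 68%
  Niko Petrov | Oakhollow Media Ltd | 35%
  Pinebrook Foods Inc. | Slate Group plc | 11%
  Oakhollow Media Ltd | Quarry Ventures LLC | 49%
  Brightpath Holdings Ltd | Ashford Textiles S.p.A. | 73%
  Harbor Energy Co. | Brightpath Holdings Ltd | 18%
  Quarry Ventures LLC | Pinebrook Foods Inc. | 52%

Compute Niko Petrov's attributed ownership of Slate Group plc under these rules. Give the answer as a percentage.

Chain via Oakhollow Media Ltd → Quarry Ventures LLC → Pinebrook Foods Inc. (R2): 35% × 49% × 52% × 11% = 0.98098% of Slate Group plc.
Chain via Harbor Energy Co. → Brightpath Holdings Ltd → Ashford Textiles S.p.A. (R2): 68% × 18% × 73% × 51% = 4.556952% of Slate Group plc.
Aggregating (R1): 0.98098% + 4.556952% = 5.537932%.

5.537932%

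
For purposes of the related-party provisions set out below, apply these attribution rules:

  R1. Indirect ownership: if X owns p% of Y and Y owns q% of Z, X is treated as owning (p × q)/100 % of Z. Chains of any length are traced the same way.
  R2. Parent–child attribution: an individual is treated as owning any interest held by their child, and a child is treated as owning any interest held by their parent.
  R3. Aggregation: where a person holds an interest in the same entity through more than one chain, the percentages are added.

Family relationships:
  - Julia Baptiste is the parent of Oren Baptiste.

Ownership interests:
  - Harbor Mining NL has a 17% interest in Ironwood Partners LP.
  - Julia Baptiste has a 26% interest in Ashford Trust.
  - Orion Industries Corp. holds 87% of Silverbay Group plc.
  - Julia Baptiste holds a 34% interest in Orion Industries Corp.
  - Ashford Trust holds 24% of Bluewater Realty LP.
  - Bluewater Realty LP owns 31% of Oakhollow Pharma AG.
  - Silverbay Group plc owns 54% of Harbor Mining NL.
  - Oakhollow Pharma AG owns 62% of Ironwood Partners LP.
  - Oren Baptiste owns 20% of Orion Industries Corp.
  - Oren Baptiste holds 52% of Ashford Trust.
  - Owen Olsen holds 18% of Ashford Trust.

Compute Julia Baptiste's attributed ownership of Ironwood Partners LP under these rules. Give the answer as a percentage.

By parent–child attribution (R2), Julia Baptiste is treated as also owning Oren Baptiste's interest in Ashford Trust, giving 26% + 52% = 78%.
By parent–child attribution (R2), Julia Baptiste is treated as also owning Oren Baptiste's interest in Orion Industries Corp, giving 34% + 20% = 54%.
Chain via Ashford Trust → Bluewater Realty LP → Oakhollow Pharma AG (R1): 78% × 24% × 31% × 62% = 3.597984% of Ironwood Partners LP.
Chain via Orion Industries Corp. → Silverbay Group plc → Harbor Mining NL (R1): 54% × 87% × 54% × 17% = 4.312764% of Ironwood Partners LP.
Aggregating (R3): 3.597984% + 4.312764% = 7.910748%.

7.910748%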